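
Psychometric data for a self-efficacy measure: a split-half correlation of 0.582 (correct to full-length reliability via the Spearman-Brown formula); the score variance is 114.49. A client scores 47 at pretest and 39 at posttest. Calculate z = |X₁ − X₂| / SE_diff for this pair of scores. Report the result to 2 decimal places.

1.03

SD = √114.49 ≈ 10.7000
Spearman-Brown: r = 2(0.582) / (1 + 0.582) = 1.1640 / 1.5820 ≈ 0.7358
The standard error of measurement is 10.7000*√(1 − 0.7358) ≈ 10.7000*0.5140 ≈ 5.5001.
SE_diff = SEM * √2 ≈ 5.5001 * 1.4142 ≈ 7.7783
z = |47 − 39| / 7.7783 = 8 / 7.7783 ≈ 1.0285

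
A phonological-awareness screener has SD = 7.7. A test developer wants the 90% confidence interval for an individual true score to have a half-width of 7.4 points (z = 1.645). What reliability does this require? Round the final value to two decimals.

0.66

SEM needed = half-width / z = 7.4/1.645 ≈ 4.498
r = 1 − (SEM / SD)² = 1 − (4.498 / 7.7)² ≈ 1 − 0.341 ≈ 0.659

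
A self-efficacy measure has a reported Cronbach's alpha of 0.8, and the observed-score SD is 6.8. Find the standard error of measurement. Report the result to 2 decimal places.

SEM = 6.800×√(1 − 0.800) ≈ 3.041

3.04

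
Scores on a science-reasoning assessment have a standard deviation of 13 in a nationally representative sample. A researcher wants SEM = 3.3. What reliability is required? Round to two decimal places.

r = 1 − (SEM / SD)² = 1 − (3.3000 / 13)² ≈ 1 − 0.0644 ≈ 0.9356

0.94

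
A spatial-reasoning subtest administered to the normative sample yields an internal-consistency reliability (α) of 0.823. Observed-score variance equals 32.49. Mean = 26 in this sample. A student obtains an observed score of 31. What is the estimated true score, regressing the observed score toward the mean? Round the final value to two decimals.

30.12

T̂ = 0.823(31) + 0.177(26) ≈ 30.115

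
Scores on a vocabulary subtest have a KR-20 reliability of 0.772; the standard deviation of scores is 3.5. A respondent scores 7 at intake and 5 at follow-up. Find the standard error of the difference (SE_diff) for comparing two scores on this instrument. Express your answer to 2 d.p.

2.36

SEM = 3.50000*√(1 − 0.77200) ≈ 1.67123
SE_diff = √2 * SEM ≈ 2.36347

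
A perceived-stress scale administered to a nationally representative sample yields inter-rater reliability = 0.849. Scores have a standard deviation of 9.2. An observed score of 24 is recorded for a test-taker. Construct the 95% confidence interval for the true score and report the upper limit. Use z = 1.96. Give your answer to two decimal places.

The standard error of measurement is 9.200·√(1 − 0.849) ≃ 9.200·0.389 ≃ 3.575.
1.96 · SEM ≃ 7.007
Upper bound: 24 + 7.007 = 31.007

31.01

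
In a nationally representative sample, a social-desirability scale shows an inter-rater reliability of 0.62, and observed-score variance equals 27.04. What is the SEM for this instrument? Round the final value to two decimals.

SD = √27.04 ≈ 5.2000
The standard error of measurement is 5.2000·√(1 − 0.6200) ≈ 5.2000·0.6164 ≈ 3.2055.

3.21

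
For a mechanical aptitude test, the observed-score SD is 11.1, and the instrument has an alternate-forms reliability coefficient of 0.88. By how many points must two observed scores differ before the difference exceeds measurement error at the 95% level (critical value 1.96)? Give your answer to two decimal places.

The standard error of measurement is 11.100·√(1 − 0.880) ≃ 11.100·0.346 ≃ 3.845.
Standard error of the difference = 3.845·√2 ≃ 5.438
Smallest detectable difference = 1.96·5.438 ≃ 10.658

10.66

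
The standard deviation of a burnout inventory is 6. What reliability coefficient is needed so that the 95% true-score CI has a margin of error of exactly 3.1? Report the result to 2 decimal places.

0.93

SEM needed = half-width / z = 3.1/1.96 ≈ 1.582
Required reliability = 1 − (SEM/SD)² = 1 − 0.069 ≈ 0.931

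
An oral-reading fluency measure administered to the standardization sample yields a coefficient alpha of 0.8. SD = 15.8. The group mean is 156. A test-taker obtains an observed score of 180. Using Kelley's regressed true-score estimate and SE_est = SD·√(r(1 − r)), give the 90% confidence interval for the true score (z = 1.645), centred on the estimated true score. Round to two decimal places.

[164.80, 185.60]

T̂ = 0.8000(180) + 0.2000(156) ≈ 175.2000
SE_est = 15.8000×√(0.8000×0.2000) ≈ 6.3200
90% CI: 175.2000 ± 10.3964 ≈ (164.8036, 185.5964)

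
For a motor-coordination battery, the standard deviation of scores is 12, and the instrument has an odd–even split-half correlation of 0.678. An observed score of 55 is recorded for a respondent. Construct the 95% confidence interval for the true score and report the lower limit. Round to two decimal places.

44.70

Full-length reliability (Spearman-Brown) = 2(0.678)/(1+0.678) ≈ 0.80810
SEM = 12.00000·√(1 − 0.80810) ≈ 5.25670
1.96 · SEM ≈ 10.30313
Lower bound: 55 − 10.30313 = 44.69687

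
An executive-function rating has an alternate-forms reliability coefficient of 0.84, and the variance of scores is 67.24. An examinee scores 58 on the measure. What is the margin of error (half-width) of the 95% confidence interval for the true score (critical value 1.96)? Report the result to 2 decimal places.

6.43

σ = 67.24^(1/2) = 8.2000
SEM = 8.2000 × √(1 − 0.8400) = 8.2000 × √0.1600 ≃ 8.2000 × 0.4000 ≃ 3.2800
Half-width = 1.96×3.2800 ≃ 6.4288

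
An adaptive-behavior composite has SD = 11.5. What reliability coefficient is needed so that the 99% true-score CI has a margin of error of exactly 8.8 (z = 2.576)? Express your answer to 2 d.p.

SEM needed = half-width / z = 8.8/2.576 ≈ 3.41615
r = 1 − (SEM / SD)² = 1 − (3.41615 / 11.5)² ≈ 1 − 0.08824 ≈ 0.91176

0.91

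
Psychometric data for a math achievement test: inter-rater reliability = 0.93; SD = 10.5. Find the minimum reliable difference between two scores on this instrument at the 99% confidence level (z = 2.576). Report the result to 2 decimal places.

SEM = 10.50000×√(1 − 0.93000) ≈ 2.77804
SE_diff = √2 × SEM ≈ 3.92874
Minimum reliable difference = 2.576 × SE_diff ≈ 2.576 × 3.92874 ≈ 10.12043

10.12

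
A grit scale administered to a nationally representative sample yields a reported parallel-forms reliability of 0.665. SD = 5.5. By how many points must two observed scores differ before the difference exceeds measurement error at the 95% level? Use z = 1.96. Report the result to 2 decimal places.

SEM = 5.5000 × √(1 − 0.6650) = 5.5000 × √0.3350 ≃ 5.5000 × 0.5788 ≃ 3.1834
SE_diff = SEM × √2 ≃ 3.1834 × 1.4142 ≃ 4.5019
Minimum reliable difference = 1.96 × SE_diff ≃ 1.96 × 4.5019 ≃ 8.8238

8.82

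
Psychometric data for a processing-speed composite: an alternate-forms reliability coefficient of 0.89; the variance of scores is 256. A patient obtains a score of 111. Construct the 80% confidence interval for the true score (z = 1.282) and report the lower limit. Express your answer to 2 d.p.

104.20

SD = √256 ≈ 16.0000
SEM = 16.0000 * √(1 − 0.8900) = 16.0000 * √0.1100 ≈ 16.0000 * 0.3317 ≈ 5.3066
Half-width = 1.282*5.3066 ≈ 6.8031
Lower limit = 111 − 6.8031 ≈ 104.1969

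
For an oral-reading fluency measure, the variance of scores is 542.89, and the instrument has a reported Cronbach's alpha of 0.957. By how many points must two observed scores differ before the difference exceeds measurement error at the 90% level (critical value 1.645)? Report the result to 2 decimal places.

SD = √542.89 = 23.30000
SEM = 23.30000×√(1 − 0.95700) ≈ 4.83159
Standard error of the difference = 4.83159·√2 ≈ 6.83290
Smallest detectable difference = 1.645×6.83290 ≈ 11.24012

11.24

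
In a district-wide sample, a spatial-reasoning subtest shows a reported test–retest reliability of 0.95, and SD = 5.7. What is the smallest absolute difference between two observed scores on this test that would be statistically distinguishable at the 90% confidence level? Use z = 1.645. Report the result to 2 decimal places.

The standard error of measurement is 5.70000*√(1 − 0.95000) ≈ 5.70000*0.22361 ≈ 1.27456.
Standard error of the difference = 1.27456·√2 ≈ 1.80250
Minimum reliable difference = 1.645 * SE_diff ≈ 1.645 * 1.80250 ≈ 2.96511

2.97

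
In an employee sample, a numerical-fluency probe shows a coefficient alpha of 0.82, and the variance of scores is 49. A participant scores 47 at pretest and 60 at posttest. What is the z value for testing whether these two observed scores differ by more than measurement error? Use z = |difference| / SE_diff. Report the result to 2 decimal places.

SD = √49 = 7.0000
SEM = 7.0000·√(1 − 0.8200) ≈ 2.9698
SE_diff = √2 · SEM ≈ 4.2000
z = |47 − 60| / 4.2000 = 13 / 4.2000 ≈ 3.0952

3.10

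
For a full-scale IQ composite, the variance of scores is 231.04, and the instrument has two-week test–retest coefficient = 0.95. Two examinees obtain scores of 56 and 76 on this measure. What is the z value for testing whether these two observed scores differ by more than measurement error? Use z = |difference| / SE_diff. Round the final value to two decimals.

SD = √231.04 ≈ 15.200
SEM = 15.200*√(1 − 0.950) ≈ 3.399
Standard error of the difference = 3.399·√2 ≈ 4.807
z = |56 − 76| / 4.807 = 20 / 4.807 ≈ 4.161

4.16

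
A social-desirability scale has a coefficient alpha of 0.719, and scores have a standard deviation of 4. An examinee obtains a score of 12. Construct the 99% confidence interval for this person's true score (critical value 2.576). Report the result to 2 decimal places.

[6.54, 17.46]

SEM = 4.0000×√(1 − 0.7190) ≈ 2.1204
Half-width = 2.576×2.1204 ≈ 5.4621
Interval: (6.5379, 17.4621)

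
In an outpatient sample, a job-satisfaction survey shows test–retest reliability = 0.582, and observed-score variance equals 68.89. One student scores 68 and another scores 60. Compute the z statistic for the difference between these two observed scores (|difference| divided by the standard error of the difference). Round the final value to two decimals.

1.05

σ = 68.89^(1/2) = 8.30000
The standard error of measurement is 8.30000×√(1 − 0.58200) ≈ 8.30000×0.64653 ≈ 5.36619.
SE_diff = √2 × SEM ≈ 7.58894
z = |68 − 60| / 7.58894 = 8 / 7.58894 ≈ 1.05417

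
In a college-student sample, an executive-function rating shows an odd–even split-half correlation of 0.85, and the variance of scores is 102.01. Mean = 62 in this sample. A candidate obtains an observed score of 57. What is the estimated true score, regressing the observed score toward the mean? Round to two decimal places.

Full-length reliability (Spearman-Brown) = 2(0.85)/(1+0.85) ≃ 0.9189
T̂ = 0.9189(57) + 0.0811(62) ≃ 57.4054

57.41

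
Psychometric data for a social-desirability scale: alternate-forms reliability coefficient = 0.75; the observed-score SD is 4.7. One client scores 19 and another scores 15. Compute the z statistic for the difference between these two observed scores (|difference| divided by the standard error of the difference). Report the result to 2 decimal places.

1.20

The standard error of measurement is 4.7000·√(1 − 0.7500) ≈ 4.7000·0.5000 ≈ 2.3500.
SE_diff = √2 · SEM ≈ 3.3234
z = 4 / 3.3234 ≈ 1.2036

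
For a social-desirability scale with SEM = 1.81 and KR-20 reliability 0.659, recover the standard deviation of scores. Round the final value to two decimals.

3.10

SD = 1.81 / √(1 − 0.659) ≈ 3.100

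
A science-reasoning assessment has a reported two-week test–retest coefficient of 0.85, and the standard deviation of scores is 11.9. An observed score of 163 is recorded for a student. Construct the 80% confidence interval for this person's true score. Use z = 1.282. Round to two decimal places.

SEM = 11.90000×√(1 − 0.85000) ≈ 4.60885
Margin = 1.282 × 4.60885 ≈ 5.90855
CI = 163 ± 5.90855 → [157.09145, 168.90855]

[157.09, 168.91]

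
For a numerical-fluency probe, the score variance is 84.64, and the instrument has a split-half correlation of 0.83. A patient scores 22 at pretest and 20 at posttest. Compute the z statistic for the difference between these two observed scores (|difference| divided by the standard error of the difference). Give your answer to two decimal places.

SD = √84.64 = 9.200
r_full = 2·0.83 / (1 + 0.83) ≈ 0.907
SEM = 9.200*√(1 − 0.907) ≈ 2.804
Standard error of the difference = 2.804·√2 ≈ 3.966
z = |22 − 20| / 3.966 = 2 / 3.966 ≈ 0.504

0.50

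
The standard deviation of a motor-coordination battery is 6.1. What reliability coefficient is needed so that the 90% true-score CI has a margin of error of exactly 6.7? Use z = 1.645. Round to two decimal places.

0.55

SEM needed = half-width / z = 6.7/1.645 ≃ 4.0729
r = 1 − (SEM / SD)² = 1 − (4.0729 / 6.1)² ≃ 1 − 0.4458 ≃ 0.5542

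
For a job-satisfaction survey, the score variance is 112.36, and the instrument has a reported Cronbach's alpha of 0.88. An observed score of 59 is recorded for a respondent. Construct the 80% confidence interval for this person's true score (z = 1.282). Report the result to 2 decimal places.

SD = √112.36 = 10.600
SEM = 10.600 × √(1 − 0.880) = 10.600 × √0.120 ≃ 10.600 × 0.346 ≃ 3.672
Margin = 1.282 × 3.672 ≃ 4.707
80% CI: 59 ± 4.707 = [54.293, 63.707]

[54.29, 63.71]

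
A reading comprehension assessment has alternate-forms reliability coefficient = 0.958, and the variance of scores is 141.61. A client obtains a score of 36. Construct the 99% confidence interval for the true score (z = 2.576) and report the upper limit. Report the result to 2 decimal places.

SD = √141.61 = 11.9000
SEM = 11.9000×√(1 − 0.9580) ≈ 2.4388
Half-width = 2.576×2.4388 ≈ 6.2823
Upper bound: 36 + 6.2823 = 42.2823

42.28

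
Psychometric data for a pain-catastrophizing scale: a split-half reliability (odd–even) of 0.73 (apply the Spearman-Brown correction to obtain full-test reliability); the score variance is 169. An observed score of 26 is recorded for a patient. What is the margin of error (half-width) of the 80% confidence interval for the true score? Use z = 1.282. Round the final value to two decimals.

6.58

SD = √169 = 13.000
Full-length reliability (Spearman-Brown) = 2(0.73)/(1+0.73) ≈ 0.844
SEM = 13.000 * √(1 − 0.844) = 13.000 * √0.156 ≈ 13.000 * 0.395 ≈ 5.136
Margin = 1.282 * 5.136 ≈ 6.584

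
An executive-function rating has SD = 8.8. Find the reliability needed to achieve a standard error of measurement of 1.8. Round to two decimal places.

r = 1 − (SEM / SD)² = 1 − (1.80000 / 8.8)² ≃ 1 − 0.04184 ≃ 0.95816

0.96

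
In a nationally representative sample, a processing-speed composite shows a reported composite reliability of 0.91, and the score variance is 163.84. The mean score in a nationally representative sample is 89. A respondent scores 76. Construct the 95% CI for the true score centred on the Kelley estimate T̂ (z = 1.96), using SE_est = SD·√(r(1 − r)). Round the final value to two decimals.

[69.99, 84.35]

σ = 163.84^(1/2) = 12.800
Estimated true score = 0.910*76 + (1 − 0.910)*89 ≃ 77.170
SE_est = SD * √(r(1 − r)) = 12.800 * √0.082 ≃ 12.800 * 0.286 ≃ 3.663
95% CI: 77.170 ± 7.180 ≃ (69.990, 84.350)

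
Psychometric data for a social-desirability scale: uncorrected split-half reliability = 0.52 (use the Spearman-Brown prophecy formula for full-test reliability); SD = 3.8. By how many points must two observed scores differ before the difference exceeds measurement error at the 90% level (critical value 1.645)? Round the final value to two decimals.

4.97

Full-length reliability (Spearman-Brown) = 2(0.52)/(1+0.52) ≈ 0.6842
SEM = 3.8000 · √(1 − 0.6842) = 3.8000 · √0.3158 ≈ 3.8000 · 0.5620 ≈ 2.1354
SE_diff = SEM · √2 ≈ 2.1354 · 1.4142 ≈ 3.0199
Smallest detectable difference = 1.645·3.0199 ≈ 4.9678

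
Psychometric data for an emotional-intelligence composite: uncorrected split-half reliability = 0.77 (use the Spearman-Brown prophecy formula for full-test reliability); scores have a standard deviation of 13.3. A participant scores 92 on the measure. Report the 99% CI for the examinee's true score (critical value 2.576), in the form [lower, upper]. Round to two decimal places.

[79.65, 104.35]

Full-length reliability (Spearman-Brown) = 2(0.77)/(1+0.77) ≈ 0.8701
SEM = 13.3000 · √(1 − 0.8701) = 13.3000 · √0.1299 ≈ 13.3000 · 0.3605 ≈ 4.7943
Margin = 2.576 · 4.7943 ≈ 12.3502
CI = 92 ± 12.3502 → [79.6498, 104.3502]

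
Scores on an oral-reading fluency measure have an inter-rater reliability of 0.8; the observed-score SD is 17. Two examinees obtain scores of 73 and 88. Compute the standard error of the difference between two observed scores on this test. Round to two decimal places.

10.75

SEM = 17.000 × √(1 − 0.800) = 17.000 × √0.200 ≈ 17.000 × 0.447 ≈ 7.603
Standard error of the difference = 7.603·√2 ≈ 10.752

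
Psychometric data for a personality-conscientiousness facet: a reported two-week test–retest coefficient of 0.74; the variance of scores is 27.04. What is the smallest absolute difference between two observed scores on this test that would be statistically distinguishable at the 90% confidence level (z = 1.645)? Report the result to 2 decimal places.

σ = 27.04^(1/2) = 5.200
SEM = 5.200·√(1 − 0.740) ≈ 2.651
Standard error of the difference = 2.651·√2 ≈ 3.750
Minimum reliable difference = 1.645 · SE_diff ≈ 1.645 · 3.750 ≈ 6.168

6.17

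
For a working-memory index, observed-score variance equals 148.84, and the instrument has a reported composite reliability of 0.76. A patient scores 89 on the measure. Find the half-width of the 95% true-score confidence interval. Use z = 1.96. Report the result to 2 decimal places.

11.71

SD = √148.84 = 12.2000
SEM = 12.2000·√(1 − 0.7600) ≈ 5.9768
Half-width = 1.96·5.9768 ≈ 11.7144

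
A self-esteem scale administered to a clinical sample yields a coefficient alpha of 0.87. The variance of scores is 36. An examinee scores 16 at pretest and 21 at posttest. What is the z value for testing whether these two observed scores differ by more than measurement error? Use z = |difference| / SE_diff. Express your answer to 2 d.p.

1.63

SD = √36 = 6.000
SEM = 6.000*√(1 − 0.870) ≈ 2.163
SE_diff = √2 * SEM ≈ 3.059
z = 5 / 3.059 ≈ 1.634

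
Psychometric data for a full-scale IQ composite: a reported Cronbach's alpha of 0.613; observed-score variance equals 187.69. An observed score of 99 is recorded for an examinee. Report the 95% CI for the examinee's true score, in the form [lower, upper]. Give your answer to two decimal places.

[82.30, 115.70]

σ = 187.69^(1/2) = 13.7000
The standard error of measurement is 13.7000*√(1 − 0.6130) ≈ 13.7000*0.6221 ≈ 8.5227.
Half-width = 1.96*8.5227 ≈ 16.7044
95% CI: 99 ± 16.7044 = [82.2956, 115.7044]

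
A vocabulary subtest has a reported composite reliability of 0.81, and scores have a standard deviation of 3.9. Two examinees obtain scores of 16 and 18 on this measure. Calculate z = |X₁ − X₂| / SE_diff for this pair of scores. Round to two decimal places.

0.83

SEM = 3.9000 · √(1 − 0.8100) = 3.9000 · √0.1900 ≈ 3.9000 · 0.4359 ≈ 1.7000
Standard error of the difference = 1.7000·√2 ≈ 2.4041
z = 2 / 2.4041 ≈ 0.8319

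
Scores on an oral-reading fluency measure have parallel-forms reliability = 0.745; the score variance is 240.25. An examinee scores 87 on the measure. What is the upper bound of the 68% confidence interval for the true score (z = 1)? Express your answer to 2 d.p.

94.83

σ = 240.25^(1/2) = 15.5000
The standard error of measurement is 15.5000·√(1 − 0.7450) ≃ 15.5000·0.5050 ≃ 7.8271.
Half-width = 1·7.8271 ≃ 7.8271
Upper limit = 87 + 7.8271 ≃ 94.8271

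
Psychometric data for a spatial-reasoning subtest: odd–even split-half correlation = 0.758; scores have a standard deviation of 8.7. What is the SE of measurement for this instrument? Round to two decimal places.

3.23

Full-length reliability (Spearman-Brown) = 2(0.758)/(1+0.758) ≈ 0.862
SEM = 8.700*√(1 − 0.862) ≈ 3.228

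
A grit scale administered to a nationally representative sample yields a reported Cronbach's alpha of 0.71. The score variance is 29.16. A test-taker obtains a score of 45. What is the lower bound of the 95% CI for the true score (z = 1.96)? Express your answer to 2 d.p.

σ = 29.16^(1/2) = 5.400
The standard error of measurement is 5.400*√(1 − 0.710) ≃ 5.400*0.539 ≃ 2.908.
Half-width = 1.96*2.908 ≃ 5.700
Lower limit = 45 − 5.700 ≃ 39.300

39.30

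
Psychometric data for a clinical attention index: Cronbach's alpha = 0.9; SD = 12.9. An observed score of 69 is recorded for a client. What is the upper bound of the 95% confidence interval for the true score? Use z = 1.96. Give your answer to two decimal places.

77.00

SEM = 12.900 × √(1 − 0.900) = 12.900 × √0.100 ≈ 12.900 × 0.316 ≈ 4.079
Margin = 1.96 × 4.079 ≈ 7.996
Upper bound: 69 + 7.996 = 76.996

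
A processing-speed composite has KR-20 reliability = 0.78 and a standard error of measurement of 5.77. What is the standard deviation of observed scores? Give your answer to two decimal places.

12.30

SD = SEM / √(1 − r) = 5.77 / √0.220 ≈ 5.77 / 0.469 ≈ 12.302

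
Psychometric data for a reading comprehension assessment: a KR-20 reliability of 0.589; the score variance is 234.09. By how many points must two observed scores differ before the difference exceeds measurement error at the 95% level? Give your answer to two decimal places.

27.19

SD = √234.09 ≃ 15.3000
The standard error of measurement is 15.3000*√(1 − 0.5890) ≃ 15.3000*0.6411 ≃ 9.8087.
SE_diff = SEM * √2 ≃ 9.8087 * 1.4142 ≃ 13.8716
Smallest detectable difference = 1.96*13.8716 ≃ 27.1884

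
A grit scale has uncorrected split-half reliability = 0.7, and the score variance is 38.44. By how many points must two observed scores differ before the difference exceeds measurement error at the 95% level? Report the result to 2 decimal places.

SD = √38.44 ≈ 6.2000
Spearman-Brown: r = 2(0.7) / (1 + 0.7) = 1.4000 / 1.7000 ≈ 0.8235
SEM = 6.2000 * √(1 − 0.8235) = 6.2000 * √0.1765 ≈ 6.2000 * 0.4201 ≈ 2.6045
SE_diff = √2 * SEM ≈ 3.6833
Minimum reliable difference = 1.96 * SE_diff ≈ 1.96 * 3.6833 ≈ 7.2194

7.22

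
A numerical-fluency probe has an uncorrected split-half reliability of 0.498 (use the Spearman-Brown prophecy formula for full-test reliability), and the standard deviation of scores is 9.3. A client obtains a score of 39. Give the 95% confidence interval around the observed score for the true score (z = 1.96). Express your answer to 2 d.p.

[28.45, 49.55]

Full-length reliability (Spearman-Brown) = 2(0.498)/(1+0.498) ≃ 0.66489
SEM = 9.30000 · √(1 − 0.66489) = 9.30000 · √0.33511 ≃ 9.30000 · 0.57889 ≃ 5.38368
Half-width = 1.96·5.38368 ≃ 10.55200
Interval: (28.44800, 49.55200)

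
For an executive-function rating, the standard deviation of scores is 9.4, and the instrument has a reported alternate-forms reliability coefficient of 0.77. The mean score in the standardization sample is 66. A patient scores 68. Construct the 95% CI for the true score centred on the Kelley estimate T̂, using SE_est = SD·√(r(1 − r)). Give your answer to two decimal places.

[59.79, 75.29]

T̂ = 0.7700(68) + 0.2300(66) ≈ 67.5400
SE_est = SD · √(r(1 − r)) = 9.4000 · √0.1771 ≈ 9.4000 · 0.4208 ≈ 3.9558
CI = 67.5400 ± 1.96 · 3.9558 → [59.7866, 75.2934]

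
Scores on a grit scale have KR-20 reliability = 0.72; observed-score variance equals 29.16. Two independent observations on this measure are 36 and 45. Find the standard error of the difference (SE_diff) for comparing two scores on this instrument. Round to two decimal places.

SD = √29.16 = 5.4000
SEM = 5.4000×√(1 − 0.7200) ≃ 2.8574
SE_diff = SEM × √2 ≃ 2.8574 × 1.4142 ≃ 4.0410

4.04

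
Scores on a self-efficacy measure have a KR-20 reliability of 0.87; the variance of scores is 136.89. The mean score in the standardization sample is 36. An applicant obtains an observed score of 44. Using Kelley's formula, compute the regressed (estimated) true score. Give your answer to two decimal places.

Estimated true score = 0.870·44 + (1 − 0.870)·36 ≈ 42.960

42.96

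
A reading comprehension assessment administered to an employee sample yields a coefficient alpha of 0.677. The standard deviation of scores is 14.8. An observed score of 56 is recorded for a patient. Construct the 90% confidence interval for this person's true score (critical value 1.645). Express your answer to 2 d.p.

[42.16, 69.84]

SEM = 14.8000*√(1 − 0.6770) ≈ 8.4113
Margin = 1.645 * 8.4113 ≈ 13.8366
Interval: (42.1634, 69.8366)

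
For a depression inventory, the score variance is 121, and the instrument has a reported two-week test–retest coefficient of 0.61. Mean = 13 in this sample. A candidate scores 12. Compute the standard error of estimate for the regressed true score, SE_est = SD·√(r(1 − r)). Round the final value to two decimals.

5.37

σ = 121^(1/2) = 11.00000
SE_est = 11.00000·√[r(1 − r)] ≃ 5.36525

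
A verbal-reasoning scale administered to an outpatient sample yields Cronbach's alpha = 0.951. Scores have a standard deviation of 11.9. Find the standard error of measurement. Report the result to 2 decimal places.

SEM = 11.9000×√(1 − 0.9510) ≈ 2.6342

2.63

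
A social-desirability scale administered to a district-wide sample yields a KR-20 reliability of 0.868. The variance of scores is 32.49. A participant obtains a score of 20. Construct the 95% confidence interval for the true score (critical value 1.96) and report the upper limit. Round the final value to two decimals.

24.06

SD = √32.49 = 5.700
SEM = 5.700·√(1 − 0.868) ≈ 2.071
1.96 · SEM ≈ 4.059
Upper limit = 20 + 4.059 ≈ 24.059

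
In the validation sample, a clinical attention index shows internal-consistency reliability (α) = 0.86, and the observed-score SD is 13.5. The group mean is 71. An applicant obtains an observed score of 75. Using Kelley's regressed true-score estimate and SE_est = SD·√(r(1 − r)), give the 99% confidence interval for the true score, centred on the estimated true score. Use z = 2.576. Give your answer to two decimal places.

[62.37, 86.51]

T̂ = 0.8600(75) + 0.1400(71) ≈ 74.4400
SE_est = SD · √(r(1 − r)) = 13.5000 · √0.1204 ≈ 13.5000 · 0.3470 ≈ 4.6843
CI = 74.4400 ± 2.576 · 4.6843 → [62.3732, 86.5068]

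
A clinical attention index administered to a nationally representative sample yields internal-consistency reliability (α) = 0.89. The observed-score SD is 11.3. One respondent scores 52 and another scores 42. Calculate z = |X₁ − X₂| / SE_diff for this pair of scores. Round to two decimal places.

SEM = 11.300 × √(1 − 0.890) = 11.300 × √0.110 ≃ 11.300 × 0.332 ≃ 3.748
SE_diff = SEM × √2 ≃ 3.748 × 1.414 ≃ 5.300
z = |52 − 42| / 5.300 = 10 / 5.300 ≃ 1.887

1.89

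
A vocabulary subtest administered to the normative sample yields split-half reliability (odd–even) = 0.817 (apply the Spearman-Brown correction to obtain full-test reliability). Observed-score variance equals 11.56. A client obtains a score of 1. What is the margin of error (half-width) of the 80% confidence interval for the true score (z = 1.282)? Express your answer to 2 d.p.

1.38

SD = √11.56 = 3.400
Spearman-Brown: r = 2(0.817) / (1 + 0.817) = 1.634 / 1.817 ≈ 0.899
SEM = 3.400×√(1 − 0.899) ≈ 1.079
Margin = 1.282 × 1.079 ≈ 1.383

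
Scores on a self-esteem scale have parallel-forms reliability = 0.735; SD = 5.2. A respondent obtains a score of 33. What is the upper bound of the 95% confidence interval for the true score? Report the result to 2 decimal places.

SEM = 5.200×√(1 − 0.735) ≈ 2.677
Margin = 1.96 × 2.677 ≈ 5.247
Upper bound: 33 + 5.247 = 38.247

38.25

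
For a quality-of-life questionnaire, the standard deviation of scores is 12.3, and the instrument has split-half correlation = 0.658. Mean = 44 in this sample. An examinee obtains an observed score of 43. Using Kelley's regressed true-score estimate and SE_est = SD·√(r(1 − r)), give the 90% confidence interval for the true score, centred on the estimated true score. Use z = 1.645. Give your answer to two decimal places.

[35.02, 51.39]

r_full = 2·0.658 / (1 + 0.658) ≈ 0.7937
Estimated true score = 0.7937×43 + (1 − 0.7937)×44 ≈ 43.2063
SE_est = 12.3000·√[r(1 − r)] ≈ 4.9769
90% CI: 43.2063 ± 8.1871 ≈ (35.0192, 51.3933)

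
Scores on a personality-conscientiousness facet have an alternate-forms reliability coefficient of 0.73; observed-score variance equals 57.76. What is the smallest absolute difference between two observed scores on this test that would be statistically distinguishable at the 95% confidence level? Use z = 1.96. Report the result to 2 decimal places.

10.95

SD = √57.76 = 7.600
SEM = 7.600 × √(1 − 0.730) = 7.600 × √0.270 ≈ 7.600 × 0.520 ≈ 3.949
SE_diff = √2 × SEM ≈ 5.585
Minimum reliable difference = 1.96 × SE_diff ≈ 1.96 × 5.585 ≈ 10.946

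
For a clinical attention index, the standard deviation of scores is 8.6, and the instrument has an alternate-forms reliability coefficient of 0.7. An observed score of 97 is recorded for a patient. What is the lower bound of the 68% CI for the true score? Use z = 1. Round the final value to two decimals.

SEM = 8.600*√(1 − 0.700) ≈ 4.710
Margin = 1 * 4.710 ≈ 4.710
Lower bound: 97 − 4.710 = 92.290

92.29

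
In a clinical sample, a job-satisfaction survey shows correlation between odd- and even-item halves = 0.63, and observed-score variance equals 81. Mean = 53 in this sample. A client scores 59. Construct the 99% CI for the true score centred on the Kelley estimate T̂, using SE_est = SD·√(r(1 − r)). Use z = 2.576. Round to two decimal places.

SD = √81 = 9.000
Spearman-Brown: r = 2(0.63) / (1 + 0.63) = 1.260 / 1.630 ≈ 0.773
T̂ = 0.773(59) + 0.227(53) ≈ 57.638
SE_est = 9.000·√(0.773·0.227) ≈ 3.770
99% CI: 57.638 ± 9.712 ≈ (47.927, 67.350)

[47.93, 67.35]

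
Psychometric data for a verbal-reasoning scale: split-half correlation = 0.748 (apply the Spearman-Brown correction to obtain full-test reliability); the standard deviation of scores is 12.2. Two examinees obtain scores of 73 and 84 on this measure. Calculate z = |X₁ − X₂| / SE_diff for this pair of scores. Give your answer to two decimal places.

Full-length reliability (Spearman-Brown) = 2(0.748)/(1+0.748) ≈ 0.8558
SEM = 12.2000 × √(1 − 0.8558) = 12.2000 × √0.1442 ≈ 12.2000 × 0.3797 ≈ 4.6322
SE_diff = √2 × SEM ≈ 6.5510
z = |73 − 84| / 6.5510 = 11 / 6.5510 ≈ 1.6791

1.68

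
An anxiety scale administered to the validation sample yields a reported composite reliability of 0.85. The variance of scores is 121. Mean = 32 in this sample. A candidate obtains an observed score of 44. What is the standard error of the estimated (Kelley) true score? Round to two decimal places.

3.93

σ = 121^(1/2) = 11.0000
SE_est = 11.0000·√[r(1 − r)] ≈ 3.9278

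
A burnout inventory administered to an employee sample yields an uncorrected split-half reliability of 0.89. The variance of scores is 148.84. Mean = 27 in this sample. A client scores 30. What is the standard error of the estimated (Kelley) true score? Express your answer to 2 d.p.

2.86

σ = 148.84^(1/2) = 12.20000
r_full = 2·0.89 / (1 + 0.89) ≈ 0.94180
SE_est = SD · √(r(1 − r)) = 12.20000 · √0.05481 ≈ 12.20000 · 0.23412 ≈ 2.85630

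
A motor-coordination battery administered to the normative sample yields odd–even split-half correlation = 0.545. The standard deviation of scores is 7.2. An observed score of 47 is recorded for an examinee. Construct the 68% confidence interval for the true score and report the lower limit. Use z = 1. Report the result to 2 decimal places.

43.09

r_full = 2·0.545 / (1 + 0.545) ≃ 0.706
SEM = 7.200*√(1 − 0.706) ≃ 3.907
Margin = 1 * 3.907 ≃ 3.907
Lower bound: 47 − 3.907 = 43.093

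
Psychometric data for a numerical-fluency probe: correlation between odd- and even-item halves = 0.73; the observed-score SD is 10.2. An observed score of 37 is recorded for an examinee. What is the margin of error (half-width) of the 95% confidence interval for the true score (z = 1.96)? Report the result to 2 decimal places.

7.90

r_full = 2·0.73 / (1 + 0.73) ≈ 0.844
SEM = 10.200 * √(1 − 0.844) = 10.200 * √0.156 ≈ 10.200 * 0.395 ≈ 4.030
Half-width = 1.96*4.030 ≈ 7.898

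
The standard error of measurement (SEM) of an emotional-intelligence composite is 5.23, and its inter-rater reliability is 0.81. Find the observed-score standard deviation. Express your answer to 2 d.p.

SD = SEM / √(1 − r) = 5.23 / √0.190 ≈ 5.23 / 0.436 ≈ 11.998

12.00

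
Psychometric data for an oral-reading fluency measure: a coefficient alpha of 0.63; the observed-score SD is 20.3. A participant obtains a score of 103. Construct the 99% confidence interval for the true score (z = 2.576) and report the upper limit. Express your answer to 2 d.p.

134.81

SEM = 20.300·√(1 − 0.630) ≈ 12.348
2.576 · SEM ≈ 31.808
Upper limit = 103 + 31.808 ≈ 134.808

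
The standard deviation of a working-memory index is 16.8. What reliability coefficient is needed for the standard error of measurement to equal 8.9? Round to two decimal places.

0.72

Required reliability = 1 − (SEM/SD)² = 1 − 0.2806 ≈ 0.7194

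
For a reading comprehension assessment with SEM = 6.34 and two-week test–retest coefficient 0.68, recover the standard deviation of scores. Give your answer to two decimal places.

11.21

σ = SEM·(1 − r)^(−1/2) ≈ 6.34*1.7678 ≈ 11.2076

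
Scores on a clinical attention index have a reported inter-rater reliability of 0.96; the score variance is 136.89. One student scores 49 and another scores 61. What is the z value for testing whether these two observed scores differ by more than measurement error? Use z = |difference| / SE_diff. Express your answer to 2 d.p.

SD = √136.89 = 11.700
SEM = 11.700·√(1 − 0.960) ≈ 2.340
SE_diff = SEM · √2 ≈ 2.340 · 1.414 ≈ 3.309
z = 12 / 3.309 ≈ 3.626

3.63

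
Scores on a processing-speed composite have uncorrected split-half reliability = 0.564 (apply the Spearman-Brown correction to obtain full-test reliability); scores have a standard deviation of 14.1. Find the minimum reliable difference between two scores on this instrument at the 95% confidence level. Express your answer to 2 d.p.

20.64

Full-length reliability (Spearman-Brown) = 2(0.564)/(1+0.564) ≈ 0.721
SEM = 14.100 * √(1 − 0.721) = 14.100 * √0.279 ≈ 14.100 * 0.528 ≈ 7.445
SE_diff = √2 * SEM ≈ 10.528
Smallest detectable difference = 1.96*10.528 ≈ 20.636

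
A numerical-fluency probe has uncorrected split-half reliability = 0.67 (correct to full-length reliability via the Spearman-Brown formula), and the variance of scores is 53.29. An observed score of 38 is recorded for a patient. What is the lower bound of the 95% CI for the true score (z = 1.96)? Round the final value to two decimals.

31.64

σ = 53.29^(1/2) = 7.300
r_full = 2·0.67 / (1 + 0.67) ≈ 0.802
The standard error of measurement is 7.300*√(1 − 0.802) ≈ 7.300*0.445 ≈ 3.245.
Margin = 1.96 * 3.245 ≈ 6.360
Lower bound: 38 − 6.360 = 31.640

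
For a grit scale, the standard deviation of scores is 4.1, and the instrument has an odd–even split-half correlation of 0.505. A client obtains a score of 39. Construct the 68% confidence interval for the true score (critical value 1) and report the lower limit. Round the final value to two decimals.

r_full = 2·0.505 / (1 + 0.505) ≃ 0.6711
SEM = 4.1000 * √(1 − 0.6711) = 4.1000 * √0.3289 ≃ 4.1000 * 0.5735 ≃ 2.3514
1 * SEM ≃ 2.3514
Lower limit = 39 − 2.3514 ≃ 36.6486

36.65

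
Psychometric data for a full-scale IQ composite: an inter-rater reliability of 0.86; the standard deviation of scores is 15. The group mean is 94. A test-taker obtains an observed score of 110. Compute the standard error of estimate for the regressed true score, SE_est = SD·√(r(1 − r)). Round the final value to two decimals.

SE_est = 15.0000×√(0.8600×0.1400) ≈ 5.2048

5.20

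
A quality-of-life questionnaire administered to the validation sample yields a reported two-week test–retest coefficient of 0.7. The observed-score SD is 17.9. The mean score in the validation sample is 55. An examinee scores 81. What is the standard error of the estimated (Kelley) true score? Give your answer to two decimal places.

SE_est = SD * √(r(1 − r)) = 17.9000 * √0.2100 ≈ 17.9000 * 0.4583 ≈ 8.2028

8.20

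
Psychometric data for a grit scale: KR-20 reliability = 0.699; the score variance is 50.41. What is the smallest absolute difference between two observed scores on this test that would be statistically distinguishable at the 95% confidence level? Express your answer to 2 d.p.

10.80

σ = 50.41^(1/2) = 7.100
SEM = 7.100 · √(1 − 0.699) = 7.100 · √0.301 ≈ 7.100 · 0.549 ≈ 3.895
Standard error of the difference = 3.895·√2 ≈ 5.509
Minimum reliable difference = 1.96 · SE_diff ≈ 1.96 · 5.509 ≈ 10.797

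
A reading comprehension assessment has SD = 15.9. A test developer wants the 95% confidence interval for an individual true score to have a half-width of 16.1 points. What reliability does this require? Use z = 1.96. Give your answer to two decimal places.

SEM needed = half-width / z = 16.1/1.96 ≃ 8.2143
r = 1 − (SEM / SD)² = 1 − (8.2143 / 15.9)² ≃ 1 − 0.2669 ≃ 0.7331

0.73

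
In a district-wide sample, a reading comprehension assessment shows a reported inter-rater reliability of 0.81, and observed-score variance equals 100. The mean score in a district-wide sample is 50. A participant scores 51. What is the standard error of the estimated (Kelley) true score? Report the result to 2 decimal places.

SD = √100 ≈ 10.00000
SE_est = SD × √(r(1 − r)) = 10.00000 × √0.15390 ≈ 10.00000 × 0.39230 ≈ 3.92301

3.92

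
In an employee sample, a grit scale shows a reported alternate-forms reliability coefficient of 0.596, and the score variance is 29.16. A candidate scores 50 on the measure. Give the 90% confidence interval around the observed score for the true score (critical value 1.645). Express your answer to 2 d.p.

[44.35, 55.65]

SD = √29.16 ≈ 5.4000
SEM = 5.4000 * √(1 − 0.5960) = 5.4000 * √0.4040 ≈ 5.4000 * 0.6356 ≈ 3.4323
Margin = 1.645 * 3.4323 ≈ 5.6461
90% CI: 50 ± 5.6461 = [44.3539, 55.6461]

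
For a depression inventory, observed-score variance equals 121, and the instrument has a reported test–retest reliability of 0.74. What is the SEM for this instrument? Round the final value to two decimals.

5.61

SD = √121 = 11.00000
SEM = 11.00000 * √(1 − 0.74000) = 11.00000 * √0.26000 ≃ 11.00000 * 0.50990 ≃ 5.60892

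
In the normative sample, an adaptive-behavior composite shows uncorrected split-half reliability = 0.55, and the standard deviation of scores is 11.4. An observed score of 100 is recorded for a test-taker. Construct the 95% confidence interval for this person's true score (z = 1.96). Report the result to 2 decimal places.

Spearman-Brown: r = 2(0.55) / (1 + 0.55) = 1.100 / 1.550 ≈ 0.710
SEM = 11.400 * √(1 − 0.710) = 11.400 * √0.290 ≈ 11.400 * 0.539 ≈ 6.143
Half-width = 1.96*6.143 ≈ 12.039
Interval: (87.961, 112.039)

[87.96, 112.04]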